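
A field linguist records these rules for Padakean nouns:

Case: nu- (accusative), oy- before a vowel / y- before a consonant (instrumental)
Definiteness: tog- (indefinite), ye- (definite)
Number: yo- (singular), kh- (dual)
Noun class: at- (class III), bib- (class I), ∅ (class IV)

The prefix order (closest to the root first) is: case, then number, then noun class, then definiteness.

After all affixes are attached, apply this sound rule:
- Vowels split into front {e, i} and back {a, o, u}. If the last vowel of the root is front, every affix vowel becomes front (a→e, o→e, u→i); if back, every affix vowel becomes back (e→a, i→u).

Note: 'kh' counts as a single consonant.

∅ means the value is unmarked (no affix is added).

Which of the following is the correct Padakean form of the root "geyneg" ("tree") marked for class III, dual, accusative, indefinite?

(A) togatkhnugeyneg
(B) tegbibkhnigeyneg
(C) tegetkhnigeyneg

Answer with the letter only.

Attach case accusative nu- → nugeyneg.
Attach number dual kh- → khnugeyneg.
Attach noun class class III at- → atkhnugeyneg.
Attach definiteness indefinite tog- → togatkhnugeyneg.
Apply vowel harmony: togatkhnugeyneg → tegetkhnigeyneg.
So the correct form is tegetkhnigeyneg, option (C).
(A) togatkhnugeyneg is wrong: it fails to apply the sound rule(s).
(B) tegbibkhnigeyneg is wrong: it uses class I instead of class III for noun class.

C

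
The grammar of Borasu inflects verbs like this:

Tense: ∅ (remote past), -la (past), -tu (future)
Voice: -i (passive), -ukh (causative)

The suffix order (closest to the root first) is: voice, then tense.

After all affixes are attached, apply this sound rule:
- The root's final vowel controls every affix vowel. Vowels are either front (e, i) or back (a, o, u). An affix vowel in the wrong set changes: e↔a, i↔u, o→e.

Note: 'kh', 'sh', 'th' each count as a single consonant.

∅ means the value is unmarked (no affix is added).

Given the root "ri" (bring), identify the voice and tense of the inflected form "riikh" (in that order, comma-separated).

Segment: ri-ukh.
voice: -ukh → causative.
tense: ∅ → remote past.

causative, remote past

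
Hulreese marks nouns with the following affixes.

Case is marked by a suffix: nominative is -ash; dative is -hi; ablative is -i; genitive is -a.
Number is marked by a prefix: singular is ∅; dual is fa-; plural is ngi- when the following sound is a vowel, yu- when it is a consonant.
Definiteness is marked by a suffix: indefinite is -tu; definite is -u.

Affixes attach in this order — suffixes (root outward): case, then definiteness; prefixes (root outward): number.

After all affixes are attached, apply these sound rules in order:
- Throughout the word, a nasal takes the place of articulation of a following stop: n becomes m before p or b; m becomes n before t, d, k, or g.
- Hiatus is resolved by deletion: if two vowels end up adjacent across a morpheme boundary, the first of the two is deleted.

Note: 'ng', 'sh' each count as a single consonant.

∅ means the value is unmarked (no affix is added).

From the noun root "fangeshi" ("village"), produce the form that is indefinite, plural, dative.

yufangeshihitu

Attach case dative -hi → fangeshihi.
Attach number plural yu- (before consonant 'f') → yufangeshihi.
Attach definiteness indefinite -tu → yufangeshihitu.
Nasal assimilation: no change.
Vowel deletion: no change.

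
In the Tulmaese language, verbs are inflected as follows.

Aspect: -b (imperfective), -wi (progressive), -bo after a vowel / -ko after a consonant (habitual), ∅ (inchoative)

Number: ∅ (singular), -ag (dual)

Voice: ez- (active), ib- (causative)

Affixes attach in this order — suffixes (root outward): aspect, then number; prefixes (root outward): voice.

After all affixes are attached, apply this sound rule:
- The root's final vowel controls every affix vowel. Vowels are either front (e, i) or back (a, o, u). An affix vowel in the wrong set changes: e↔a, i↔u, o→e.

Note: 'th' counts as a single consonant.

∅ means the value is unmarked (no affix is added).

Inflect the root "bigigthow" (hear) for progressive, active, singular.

azbigigthowwu

Attach aspect progressive -wi → bigigthowwi.
Attach voice active ez- → ezbigigthowwi.
number = singular: zero marking, form stays ezbigigthowwi.
Apply vowel harmony: ezbigigthowwi → azbigigthowwu.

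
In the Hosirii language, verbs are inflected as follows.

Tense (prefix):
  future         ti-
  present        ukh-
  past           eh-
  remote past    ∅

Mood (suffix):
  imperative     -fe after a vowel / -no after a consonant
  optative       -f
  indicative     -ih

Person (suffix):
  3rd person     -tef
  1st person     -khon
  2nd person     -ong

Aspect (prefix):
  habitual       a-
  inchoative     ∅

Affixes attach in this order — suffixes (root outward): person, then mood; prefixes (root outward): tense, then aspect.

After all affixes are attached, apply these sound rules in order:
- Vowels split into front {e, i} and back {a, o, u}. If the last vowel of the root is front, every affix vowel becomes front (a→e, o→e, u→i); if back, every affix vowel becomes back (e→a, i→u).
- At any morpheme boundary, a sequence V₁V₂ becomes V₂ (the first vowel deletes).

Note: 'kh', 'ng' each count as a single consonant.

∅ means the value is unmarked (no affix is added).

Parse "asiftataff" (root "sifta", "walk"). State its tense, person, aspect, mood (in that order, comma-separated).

remote past, 3rd person, habitual, optative

Segment: a-sifta-tef-f.
tense: ∅ → remote past.
person: -tef → 3rd person.
aspect: a- → habitual.
mood: -f → optative.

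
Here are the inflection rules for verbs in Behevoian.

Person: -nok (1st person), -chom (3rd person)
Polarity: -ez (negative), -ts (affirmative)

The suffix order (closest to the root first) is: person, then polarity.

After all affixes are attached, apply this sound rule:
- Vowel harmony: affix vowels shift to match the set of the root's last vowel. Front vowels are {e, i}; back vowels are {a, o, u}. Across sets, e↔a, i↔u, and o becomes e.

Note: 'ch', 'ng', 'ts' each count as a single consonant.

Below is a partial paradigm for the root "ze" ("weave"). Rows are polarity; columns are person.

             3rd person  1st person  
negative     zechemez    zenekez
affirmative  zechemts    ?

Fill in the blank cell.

zenekts

Attach person 1st person -nok → zenok.
Attach polarity affirmative -ts → zenokts.
Apply vowel harmony: zenokts → zenekts.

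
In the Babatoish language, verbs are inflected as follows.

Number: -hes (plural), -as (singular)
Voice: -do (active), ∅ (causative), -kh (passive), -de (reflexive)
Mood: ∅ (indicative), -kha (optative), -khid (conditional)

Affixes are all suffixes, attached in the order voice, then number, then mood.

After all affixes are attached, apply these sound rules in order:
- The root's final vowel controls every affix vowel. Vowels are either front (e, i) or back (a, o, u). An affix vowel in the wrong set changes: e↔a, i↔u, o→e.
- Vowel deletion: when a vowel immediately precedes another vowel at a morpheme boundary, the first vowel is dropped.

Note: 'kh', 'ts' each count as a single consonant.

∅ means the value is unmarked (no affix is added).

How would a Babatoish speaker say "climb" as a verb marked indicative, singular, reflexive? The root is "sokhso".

Attach voice reflexive -de → sokhsode.
Attach number singular -as → sokhsodeas.
mood = indicative: zero marking, form stays sokhsodeas.
Apply vowel harmony: sokhsodeas → sokhsodaas.
Apply vowel deletion: sokhsodaas → sokhsodas.

sokhsodas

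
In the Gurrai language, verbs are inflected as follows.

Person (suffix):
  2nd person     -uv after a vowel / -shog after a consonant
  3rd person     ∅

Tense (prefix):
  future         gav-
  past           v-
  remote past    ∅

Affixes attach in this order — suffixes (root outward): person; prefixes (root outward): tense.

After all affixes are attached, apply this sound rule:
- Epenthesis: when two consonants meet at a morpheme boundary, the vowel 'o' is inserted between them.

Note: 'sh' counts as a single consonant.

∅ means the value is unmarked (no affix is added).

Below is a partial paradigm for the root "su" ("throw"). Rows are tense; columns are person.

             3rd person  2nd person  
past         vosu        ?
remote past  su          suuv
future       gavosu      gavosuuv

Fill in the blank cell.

Attach tense past v- → vsu.
Attach person 2nd person -uv (after vowel 'u') → vsuuv.
Apply epenthesis: vsuuv → vosuuv.

vosuuv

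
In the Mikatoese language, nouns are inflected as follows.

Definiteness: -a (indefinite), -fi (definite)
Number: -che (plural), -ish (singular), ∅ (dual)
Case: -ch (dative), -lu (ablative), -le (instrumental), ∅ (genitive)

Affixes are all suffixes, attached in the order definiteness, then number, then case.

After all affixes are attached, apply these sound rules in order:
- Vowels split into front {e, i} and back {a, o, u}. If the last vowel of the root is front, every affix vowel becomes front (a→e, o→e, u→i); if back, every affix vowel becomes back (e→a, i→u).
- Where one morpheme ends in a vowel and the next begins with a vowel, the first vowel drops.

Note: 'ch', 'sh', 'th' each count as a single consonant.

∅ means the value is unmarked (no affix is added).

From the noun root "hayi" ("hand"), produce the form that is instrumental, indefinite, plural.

hayechele

Attach definiteness indefinite -a → hayia.
Attach number plural -che → hayiache.
Attach case instrumental -le → hayiachele.
Apply vowel harmony: hayiachele → hayiechele.
Apply vowel deletion: hayiechele → hayechele.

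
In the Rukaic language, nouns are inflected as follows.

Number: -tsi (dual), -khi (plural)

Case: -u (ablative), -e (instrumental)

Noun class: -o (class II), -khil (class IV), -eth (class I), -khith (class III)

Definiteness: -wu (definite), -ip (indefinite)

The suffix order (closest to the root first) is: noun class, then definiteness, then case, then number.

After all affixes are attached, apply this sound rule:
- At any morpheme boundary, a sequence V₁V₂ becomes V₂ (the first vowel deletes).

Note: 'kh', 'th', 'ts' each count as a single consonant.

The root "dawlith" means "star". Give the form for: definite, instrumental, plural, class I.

dawlithethwekhi

Attach noun class class I -eth → dawlitheth.
Attach definiteness definite -wu → dawlithethwu.
Attach case instrumental -e → dawlithethwue.
Attach number plural -khi → dawlithethwuekhi.
Apply vowel deletion: dawlithethwuekhi → dawlithethwekhi.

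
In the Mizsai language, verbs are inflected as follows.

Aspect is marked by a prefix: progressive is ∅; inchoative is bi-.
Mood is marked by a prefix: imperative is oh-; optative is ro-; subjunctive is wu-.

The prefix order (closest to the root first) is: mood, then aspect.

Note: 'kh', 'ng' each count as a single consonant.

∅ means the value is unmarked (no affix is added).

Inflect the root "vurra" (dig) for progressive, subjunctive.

wuvurra

Attach mood subjunctive wu- → wuvurra.
aspect = progressive: zero marking, form stays wuvurra.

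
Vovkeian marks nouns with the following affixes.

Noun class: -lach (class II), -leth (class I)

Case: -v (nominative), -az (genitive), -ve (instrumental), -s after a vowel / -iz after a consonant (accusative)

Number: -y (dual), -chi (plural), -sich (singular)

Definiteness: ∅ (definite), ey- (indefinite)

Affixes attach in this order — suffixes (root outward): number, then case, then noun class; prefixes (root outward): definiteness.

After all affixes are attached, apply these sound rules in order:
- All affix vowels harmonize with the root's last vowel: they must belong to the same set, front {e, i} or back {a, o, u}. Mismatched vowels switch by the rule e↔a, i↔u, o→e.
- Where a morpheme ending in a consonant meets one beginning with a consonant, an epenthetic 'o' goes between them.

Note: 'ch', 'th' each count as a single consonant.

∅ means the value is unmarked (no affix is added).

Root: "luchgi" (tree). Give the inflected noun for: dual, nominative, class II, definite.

definiteness = definite: zero marking, form stays luchgi.
Attach number dual -y → luchgiy.
Attach case nominative -v → luchgiyv.
Attach noun class class II -lach → luchgiyvlach.
Apply vowel harmony: luchgiyvlach → luchgiyvlech.
Apply epenthesis: luchgiyvlech → luchgiyovolech.

luchgiyovolech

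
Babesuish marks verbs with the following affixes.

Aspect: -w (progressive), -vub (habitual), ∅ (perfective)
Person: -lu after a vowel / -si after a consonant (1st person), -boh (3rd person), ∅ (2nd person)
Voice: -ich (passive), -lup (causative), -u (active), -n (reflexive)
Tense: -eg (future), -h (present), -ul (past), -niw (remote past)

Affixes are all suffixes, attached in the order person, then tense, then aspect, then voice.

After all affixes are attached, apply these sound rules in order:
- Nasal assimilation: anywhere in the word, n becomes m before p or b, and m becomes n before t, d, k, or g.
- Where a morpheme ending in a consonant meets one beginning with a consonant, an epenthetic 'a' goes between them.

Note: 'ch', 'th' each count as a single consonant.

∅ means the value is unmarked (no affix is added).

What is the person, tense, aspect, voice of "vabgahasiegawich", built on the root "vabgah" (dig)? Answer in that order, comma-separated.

1st person, future, progressive, passive

Segment: vabgah-si-eg-w-ich.
person: -lu/si → 1st person.
tense: -eg → future.
aspect: -w → progressive.
voice: -ich → passive.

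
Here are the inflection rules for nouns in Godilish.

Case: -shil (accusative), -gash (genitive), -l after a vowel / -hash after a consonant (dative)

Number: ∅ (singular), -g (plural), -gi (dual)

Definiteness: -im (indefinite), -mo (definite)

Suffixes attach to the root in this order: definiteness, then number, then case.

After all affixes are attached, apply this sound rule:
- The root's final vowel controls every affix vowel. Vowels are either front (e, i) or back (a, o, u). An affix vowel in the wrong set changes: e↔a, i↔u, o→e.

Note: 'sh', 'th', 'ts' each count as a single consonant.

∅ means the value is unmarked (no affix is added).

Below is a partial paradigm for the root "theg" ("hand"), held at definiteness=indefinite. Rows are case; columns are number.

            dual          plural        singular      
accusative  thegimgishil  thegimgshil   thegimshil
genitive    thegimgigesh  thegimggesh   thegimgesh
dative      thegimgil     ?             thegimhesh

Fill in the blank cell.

thegimghesh

Attach definiteness indefinite -im → thegim.
Attach number plural -g → thegimg.
Attach case dative -hash (after consonant 'g') → thegimghash.
Apply vowel harmony: thegimghash → thegimghesh.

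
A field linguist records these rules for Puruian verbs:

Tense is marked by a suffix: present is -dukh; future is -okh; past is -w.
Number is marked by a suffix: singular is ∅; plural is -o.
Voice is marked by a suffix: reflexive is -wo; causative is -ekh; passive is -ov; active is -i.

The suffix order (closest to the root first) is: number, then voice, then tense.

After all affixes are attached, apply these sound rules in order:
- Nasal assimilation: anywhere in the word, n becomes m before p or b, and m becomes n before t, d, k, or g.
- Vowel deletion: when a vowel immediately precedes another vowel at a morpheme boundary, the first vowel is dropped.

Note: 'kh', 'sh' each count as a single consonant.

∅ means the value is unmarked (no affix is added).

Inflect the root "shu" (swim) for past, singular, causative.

number = singular: zero marking, form stays shu.
Attach voice causative -ekh → shuekh.
Attach tense past -w → shuekhw.
Nasal assimilation: no change.
Apply vowel deletion: shuekhw → shekhw.

shekhw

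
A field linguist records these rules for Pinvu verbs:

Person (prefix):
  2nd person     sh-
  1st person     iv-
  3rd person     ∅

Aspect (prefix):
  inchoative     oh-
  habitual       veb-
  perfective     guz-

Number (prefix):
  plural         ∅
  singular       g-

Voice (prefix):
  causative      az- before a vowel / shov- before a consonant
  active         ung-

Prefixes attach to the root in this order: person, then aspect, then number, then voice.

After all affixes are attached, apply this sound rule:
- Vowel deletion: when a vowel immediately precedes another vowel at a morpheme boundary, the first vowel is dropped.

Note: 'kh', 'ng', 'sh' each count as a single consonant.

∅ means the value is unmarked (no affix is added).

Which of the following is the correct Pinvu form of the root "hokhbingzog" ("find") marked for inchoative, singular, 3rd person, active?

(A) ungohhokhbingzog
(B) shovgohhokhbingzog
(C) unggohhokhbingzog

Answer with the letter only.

person = 3rd person: zero marking, form stays hokhbingzog.
Attach aspect inchoative oh- → ohhokhbingzog.
Attach number singular g- → gohhokhbingzog.
Attach voice active ung- → unggohhokhbingzog.
Vowel deletion: no change.
So the correct form is unggohhokhbingzog, option (C).
(B) shovgohhokhbingzog is wrong: it uses causative instead of active for voice.
(A) ungohhokhbingzog is wrong: it uses plural instead of singular for number.

C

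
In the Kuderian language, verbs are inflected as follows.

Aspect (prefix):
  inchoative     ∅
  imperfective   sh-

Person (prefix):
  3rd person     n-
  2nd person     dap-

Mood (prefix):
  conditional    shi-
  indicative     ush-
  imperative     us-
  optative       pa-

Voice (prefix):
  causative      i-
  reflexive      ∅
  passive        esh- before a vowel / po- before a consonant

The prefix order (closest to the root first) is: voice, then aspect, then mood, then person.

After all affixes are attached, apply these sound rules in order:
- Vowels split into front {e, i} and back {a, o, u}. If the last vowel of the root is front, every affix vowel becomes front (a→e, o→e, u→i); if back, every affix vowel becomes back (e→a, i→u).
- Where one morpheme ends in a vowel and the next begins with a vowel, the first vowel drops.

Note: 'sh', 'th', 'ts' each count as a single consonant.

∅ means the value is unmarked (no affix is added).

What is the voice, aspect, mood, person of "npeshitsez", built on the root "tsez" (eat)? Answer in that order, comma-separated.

Segment: n-pa-sh-i-tsez.
voice: i- → causative.
aspect: sh- → imperfective.
mood: pa- → optative.
person: n- → 3rd person.

causative, imperfective, optative, 3rd person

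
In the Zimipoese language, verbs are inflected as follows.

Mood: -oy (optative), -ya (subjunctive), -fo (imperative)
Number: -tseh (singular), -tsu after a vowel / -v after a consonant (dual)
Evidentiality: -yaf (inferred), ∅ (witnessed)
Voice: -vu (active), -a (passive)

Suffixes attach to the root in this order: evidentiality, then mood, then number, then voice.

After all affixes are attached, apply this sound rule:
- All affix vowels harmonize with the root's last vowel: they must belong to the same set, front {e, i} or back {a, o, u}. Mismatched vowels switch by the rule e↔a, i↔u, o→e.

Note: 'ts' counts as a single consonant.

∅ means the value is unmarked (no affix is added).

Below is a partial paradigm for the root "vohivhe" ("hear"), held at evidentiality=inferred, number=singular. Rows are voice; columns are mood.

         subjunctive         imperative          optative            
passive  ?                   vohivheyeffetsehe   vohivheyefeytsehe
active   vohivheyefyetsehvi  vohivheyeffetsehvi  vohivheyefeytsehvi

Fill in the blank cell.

Attach evidentiality inferred -yaf → vohivheyaf.
Attach mood subjunctive -ya → vohivheyafya.
Attach number singular -tseh → vohivheyafyatseh.
Attach voice passive -a → vohivheyafyatseha.
Apply vowel harmony: vohivheyafyatseha → vohivheyefyetsehe.

vohivheyefyetsehe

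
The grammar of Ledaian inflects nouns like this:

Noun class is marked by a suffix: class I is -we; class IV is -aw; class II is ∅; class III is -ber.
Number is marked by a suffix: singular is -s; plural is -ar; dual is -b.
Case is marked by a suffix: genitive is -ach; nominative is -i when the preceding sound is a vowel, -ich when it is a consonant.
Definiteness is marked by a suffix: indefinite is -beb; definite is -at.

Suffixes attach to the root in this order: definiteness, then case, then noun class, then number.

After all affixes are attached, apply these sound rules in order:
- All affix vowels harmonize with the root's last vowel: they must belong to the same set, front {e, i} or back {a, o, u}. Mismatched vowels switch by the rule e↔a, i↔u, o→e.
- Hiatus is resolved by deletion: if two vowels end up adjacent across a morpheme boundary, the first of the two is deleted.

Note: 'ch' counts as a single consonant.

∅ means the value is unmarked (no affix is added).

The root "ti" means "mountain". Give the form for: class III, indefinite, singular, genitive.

tibebechbers

Attach definiteness indefinite -beb → tibeb.
Attach case genitive -ach → tibebach.
Attach noun class class III -ber → tibebachber.
Attach number singular -s → tibebachbers.
Apply vowel harmony: tibebachbers → tibebechbers.
Vowel deletion: no change.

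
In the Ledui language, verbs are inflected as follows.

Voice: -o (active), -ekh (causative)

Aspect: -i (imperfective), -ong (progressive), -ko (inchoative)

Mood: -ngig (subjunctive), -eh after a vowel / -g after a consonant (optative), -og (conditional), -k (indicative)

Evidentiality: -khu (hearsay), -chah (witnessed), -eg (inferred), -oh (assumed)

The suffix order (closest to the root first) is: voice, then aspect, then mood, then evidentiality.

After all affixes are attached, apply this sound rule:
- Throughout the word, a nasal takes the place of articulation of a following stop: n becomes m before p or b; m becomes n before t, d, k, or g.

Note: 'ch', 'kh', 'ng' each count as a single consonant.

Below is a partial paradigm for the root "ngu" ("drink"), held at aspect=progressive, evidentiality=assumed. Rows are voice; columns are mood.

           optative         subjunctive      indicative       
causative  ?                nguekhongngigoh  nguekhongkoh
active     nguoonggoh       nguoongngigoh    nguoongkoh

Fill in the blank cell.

Attach voice causative -ekh → nguekh.
Attach aspect progressive -ong → nguekhong.
Attach mood optative -g (after consonant 'ng') → nguekhongg.
Attach evidentiality assumed -oh → nguekhonggoh.
Nasal assimilation: no change.

nguekhonggoh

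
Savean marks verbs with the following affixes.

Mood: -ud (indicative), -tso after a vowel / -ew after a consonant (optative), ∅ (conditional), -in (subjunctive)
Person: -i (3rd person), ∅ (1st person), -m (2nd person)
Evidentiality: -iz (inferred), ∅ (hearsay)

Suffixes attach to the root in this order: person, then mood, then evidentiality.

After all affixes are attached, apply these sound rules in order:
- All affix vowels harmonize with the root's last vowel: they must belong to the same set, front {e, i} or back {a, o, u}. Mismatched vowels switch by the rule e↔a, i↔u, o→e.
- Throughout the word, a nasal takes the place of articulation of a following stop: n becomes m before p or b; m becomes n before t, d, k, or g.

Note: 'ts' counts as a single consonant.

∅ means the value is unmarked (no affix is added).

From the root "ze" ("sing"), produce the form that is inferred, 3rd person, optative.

zeitseiz

Attach person 3rd person -i → zei.
Attach mood optative -tso (after vowel 'i') → zeitso.
Attach evidentiality inferred -iz → zeitsoiz.
Apply vowel harmony: zeitsoiz → zeitseiz.
Nasal assimilation: no change.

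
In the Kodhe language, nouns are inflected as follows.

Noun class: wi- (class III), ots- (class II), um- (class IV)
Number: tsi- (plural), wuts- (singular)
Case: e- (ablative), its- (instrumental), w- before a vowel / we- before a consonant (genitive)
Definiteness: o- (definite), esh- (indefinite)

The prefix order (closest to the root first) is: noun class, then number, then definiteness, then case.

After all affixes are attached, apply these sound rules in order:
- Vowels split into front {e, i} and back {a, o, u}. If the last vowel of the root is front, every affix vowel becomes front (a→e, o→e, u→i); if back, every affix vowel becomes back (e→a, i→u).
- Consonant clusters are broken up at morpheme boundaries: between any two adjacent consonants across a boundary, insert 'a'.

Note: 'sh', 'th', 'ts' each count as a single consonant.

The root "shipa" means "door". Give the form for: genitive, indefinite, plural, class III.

Attach noun class class III wi- → wishipa.
Attach number plural tsi- → tsiwishipa.
Attach definiteness indefinite esh- → eshtsiwishipa.
Attach case genitive w- (before vowel 'e') → weshtsiwishipa.
Apply vowel harmony: weshtsiwishipa → washtsuwushipa.
Apply epenthesis: washtsuwushipa → washatsuwushipa.

washatsuwushipa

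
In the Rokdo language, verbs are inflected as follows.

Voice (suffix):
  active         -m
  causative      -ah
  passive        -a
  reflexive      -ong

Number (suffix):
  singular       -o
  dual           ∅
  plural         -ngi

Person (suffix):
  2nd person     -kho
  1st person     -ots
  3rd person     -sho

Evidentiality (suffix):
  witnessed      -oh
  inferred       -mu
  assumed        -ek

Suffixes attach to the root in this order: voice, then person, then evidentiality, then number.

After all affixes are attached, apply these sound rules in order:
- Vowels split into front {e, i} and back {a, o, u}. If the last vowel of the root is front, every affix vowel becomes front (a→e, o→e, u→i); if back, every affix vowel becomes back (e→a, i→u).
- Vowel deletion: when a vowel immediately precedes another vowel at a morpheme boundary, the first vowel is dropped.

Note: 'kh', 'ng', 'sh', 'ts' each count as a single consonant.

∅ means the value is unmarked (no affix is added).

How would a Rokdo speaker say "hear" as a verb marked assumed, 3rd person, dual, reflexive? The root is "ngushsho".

Attach voice reflexive -ong → ngushshoong.
Attach person 3rd person -sho → ngushshoongsho.
Attach evidentiality assumed -ek → ngushshoongshoek.
number = dual: zero marking, form stays ngushshoongshoek.
Apply vowel harmony: ngushshoongshoek → ngushshoongshoak.
Apply vowel deletion: ngushshoongshoak → ngushshongshak.

ngushshongshak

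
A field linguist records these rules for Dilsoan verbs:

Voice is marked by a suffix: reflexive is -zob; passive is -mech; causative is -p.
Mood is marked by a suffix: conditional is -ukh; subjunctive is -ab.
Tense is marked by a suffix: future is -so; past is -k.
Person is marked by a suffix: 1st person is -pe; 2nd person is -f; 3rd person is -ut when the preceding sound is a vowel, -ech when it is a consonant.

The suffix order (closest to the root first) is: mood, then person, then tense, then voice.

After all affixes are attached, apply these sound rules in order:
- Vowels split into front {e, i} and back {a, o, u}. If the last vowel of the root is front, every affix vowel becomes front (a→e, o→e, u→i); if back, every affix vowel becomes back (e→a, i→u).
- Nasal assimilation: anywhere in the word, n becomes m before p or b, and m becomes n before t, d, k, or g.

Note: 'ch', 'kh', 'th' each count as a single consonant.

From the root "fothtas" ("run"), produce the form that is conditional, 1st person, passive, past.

Attach mood conditional -ukh → fothtasukh.
Attach person 1st person -pe → fothtasukhpe.
Attach tense past -k → fothtasukhpek.
Attach voice passive -mech → fothtasukhpekmech.
Apply vowel harmony: fothtasukhpekmech → fothtasukhpakmach.
Nasal assimilation: no change.

fothtasukhpakmach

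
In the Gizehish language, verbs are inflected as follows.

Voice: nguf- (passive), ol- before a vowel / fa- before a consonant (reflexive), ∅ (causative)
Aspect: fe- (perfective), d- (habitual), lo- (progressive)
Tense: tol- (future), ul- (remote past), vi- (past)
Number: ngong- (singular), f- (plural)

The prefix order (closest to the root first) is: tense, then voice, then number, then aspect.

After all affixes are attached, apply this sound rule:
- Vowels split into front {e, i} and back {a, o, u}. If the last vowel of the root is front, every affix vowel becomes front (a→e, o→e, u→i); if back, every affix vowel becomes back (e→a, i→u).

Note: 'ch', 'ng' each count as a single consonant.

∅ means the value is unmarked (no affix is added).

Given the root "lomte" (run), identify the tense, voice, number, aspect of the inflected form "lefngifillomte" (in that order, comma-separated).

Segment: lo-f-nguf-ul-lomte.
tense: ul- → remote past.
voice: nguf- → passive.
number: f- → plural.
aspect: lo- → progressive.

remote past, passive, plural, progressive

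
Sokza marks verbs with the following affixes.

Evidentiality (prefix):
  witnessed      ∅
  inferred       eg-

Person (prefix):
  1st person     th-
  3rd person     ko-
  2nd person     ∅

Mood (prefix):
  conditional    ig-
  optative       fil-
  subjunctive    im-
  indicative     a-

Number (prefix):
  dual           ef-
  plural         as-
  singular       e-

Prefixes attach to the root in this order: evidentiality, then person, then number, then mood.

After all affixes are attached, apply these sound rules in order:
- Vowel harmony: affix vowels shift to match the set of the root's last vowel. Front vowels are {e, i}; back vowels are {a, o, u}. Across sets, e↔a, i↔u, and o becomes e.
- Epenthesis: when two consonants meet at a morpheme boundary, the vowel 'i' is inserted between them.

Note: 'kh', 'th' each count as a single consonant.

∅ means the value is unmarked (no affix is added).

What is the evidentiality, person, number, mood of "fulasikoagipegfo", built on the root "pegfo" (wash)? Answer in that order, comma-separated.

inferred, 3rd person, plural, optative

Segment: fil-as-ko-eg-pegfo.
evidentiality: eg- → inferred.
person: ko- → 3rd person.
number: as- → plural.
mood: fil- → optative.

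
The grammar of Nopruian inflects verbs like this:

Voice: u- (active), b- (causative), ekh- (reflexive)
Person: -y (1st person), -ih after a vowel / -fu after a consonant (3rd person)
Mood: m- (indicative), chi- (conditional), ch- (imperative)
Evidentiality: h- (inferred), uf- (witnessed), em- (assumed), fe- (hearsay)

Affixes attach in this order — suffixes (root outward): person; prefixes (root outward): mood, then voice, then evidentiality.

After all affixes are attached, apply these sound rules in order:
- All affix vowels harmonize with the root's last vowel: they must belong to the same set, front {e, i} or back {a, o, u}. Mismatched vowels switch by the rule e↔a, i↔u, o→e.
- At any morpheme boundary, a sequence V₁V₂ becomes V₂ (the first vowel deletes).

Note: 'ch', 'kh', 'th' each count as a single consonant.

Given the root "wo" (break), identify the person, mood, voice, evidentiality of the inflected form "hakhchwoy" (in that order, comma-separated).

Segment: h-ekh-ch-wo-y.
person: -y → 1st person.
mood: ch- → imperative.
voice: ekh- → reflexive.
evidentiality: h- → inferred.

1st person, imperative, reflexive, inferred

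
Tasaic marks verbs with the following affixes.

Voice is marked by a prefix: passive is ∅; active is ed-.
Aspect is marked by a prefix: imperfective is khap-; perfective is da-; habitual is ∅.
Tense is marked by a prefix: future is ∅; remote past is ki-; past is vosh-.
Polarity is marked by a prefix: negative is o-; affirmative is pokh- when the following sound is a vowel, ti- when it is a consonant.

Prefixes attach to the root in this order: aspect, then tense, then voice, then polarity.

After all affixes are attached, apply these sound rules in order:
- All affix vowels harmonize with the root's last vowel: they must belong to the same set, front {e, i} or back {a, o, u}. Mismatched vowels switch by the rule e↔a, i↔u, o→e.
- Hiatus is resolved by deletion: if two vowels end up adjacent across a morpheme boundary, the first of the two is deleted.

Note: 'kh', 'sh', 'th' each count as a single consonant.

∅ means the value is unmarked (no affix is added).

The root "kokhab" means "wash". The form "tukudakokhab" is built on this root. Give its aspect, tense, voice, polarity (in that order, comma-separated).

perfective, remote past, passive, affirmative

Segment: ti-ki-da-kokhab.
aspect: da- → perfective.
tense: ki- → remote past.
voice: ∅ → passive.
polarity: pokh/ti- → affirmative.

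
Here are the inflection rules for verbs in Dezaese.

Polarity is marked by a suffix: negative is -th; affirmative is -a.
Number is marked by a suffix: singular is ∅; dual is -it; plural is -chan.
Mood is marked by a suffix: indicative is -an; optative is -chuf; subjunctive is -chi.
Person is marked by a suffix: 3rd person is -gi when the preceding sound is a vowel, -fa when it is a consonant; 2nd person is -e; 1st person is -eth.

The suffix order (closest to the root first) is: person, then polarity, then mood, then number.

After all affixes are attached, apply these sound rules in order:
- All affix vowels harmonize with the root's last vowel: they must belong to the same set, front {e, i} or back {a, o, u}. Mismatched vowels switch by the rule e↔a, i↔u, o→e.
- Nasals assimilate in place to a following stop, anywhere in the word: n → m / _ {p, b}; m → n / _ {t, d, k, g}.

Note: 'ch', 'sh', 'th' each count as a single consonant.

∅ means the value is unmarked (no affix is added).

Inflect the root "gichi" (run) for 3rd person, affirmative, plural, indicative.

Attach person 3rd person -gi (after vowel 'i') → gichigi.
Attach polarity affirmative -a → gichigia.
Attach mood indicative -an → gichigiaan.
Attach number plural -chan → gichigiaanchan.
Apply vowel harmony: gichigiaanchan → gichigieenchen.
Nasal assimilation: no change.

gichigieenchen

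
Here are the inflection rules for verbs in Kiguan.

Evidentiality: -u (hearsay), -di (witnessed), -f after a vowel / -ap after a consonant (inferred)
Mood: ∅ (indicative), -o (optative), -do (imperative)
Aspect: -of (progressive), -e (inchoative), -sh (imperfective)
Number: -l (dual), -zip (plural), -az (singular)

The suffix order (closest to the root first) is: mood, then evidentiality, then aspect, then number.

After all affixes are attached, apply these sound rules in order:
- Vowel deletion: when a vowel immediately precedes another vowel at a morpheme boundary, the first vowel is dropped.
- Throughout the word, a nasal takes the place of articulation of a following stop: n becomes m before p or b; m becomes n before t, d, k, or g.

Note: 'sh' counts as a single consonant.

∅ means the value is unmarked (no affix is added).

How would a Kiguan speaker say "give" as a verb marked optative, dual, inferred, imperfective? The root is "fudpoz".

fudpozofshl

Attach mood optative -o → fudpozo.
Attach evidentiality inferred -f (after vowel 'o') → fudpozof.
Attach aspect imperfective -sh → fudpozofsh.
Attach number dual -l → fudpozofshl.
Vowel deletion: no change.
Nasal assimilation: no change.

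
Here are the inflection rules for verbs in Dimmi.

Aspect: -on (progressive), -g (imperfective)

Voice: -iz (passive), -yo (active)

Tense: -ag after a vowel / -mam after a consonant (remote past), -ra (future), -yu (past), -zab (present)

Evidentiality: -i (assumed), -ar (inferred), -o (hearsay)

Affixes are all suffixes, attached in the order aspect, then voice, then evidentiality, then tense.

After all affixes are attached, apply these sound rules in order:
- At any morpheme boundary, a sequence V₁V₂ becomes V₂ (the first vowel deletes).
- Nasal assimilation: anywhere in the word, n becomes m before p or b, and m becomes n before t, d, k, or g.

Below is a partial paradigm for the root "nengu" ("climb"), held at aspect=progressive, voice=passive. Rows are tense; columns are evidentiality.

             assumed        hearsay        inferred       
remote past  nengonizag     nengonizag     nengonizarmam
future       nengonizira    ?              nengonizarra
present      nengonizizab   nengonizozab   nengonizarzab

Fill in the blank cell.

nengonizora

Attach aspect progressive -on → nenguon.
Attach voice passive -iz → nenguoniz.
Attach evidentiality hearsay -o → nenguonizo.
Attach tense future -ra → nenguonizora.
Apply vowel deletion: nenguonizora → nengonizora.
Nasal assimilation: no change.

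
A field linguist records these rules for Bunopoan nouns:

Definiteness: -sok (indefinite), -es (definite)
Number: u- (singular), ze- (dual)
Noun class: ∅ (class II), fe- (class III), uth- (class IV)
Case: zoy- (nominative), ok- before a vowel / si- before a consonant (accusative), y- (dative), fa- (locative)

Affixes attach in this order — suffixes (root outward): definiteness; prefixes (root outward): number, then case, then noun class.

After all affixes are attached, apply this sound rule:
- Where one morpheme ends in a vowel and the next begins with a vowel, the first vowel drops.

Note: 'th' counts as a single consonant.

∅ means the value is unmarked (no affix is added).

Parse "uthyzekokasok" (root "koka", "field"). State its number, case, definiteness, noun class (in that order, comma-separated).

dual, dative, indefinite, class IV

Segment: uth-y-ze-koka-sok.
number: ze- → dual.
case: y- → dative.
definiteness: -sok → indefinite.
noun class: uth- → class IV.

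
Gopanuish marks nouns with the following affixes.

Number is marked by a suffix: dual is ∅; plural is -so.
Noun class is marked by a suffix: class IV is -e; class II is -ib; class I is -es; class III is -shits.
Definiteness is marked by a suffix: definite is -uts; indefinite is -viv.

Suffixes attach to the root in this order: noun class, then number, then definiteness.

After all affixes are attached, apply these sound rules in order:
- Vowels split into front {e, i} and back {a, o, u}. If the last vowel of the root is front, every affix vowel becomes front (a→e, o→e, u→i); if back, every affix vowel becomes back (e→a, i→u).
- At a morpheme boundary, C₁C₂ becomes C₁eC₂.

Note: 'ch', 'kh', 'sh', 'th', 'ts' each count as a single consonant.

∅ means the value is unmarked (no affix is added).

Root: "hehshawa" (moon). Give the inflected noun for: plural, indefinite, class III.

hehshawashutsesovuv

Attach noun class class III -shits → hehshawashits.
Attach number plural -so → hehshawashitsso.
Attach definiteness indefinite -viv → hehshawashitssoviv.
Apply vowel harmony: hehshawashitssoviv → hehshawashutssovuv.
Apply epenthesis: hehshawashutssovuv → hehshawashutsesovuv.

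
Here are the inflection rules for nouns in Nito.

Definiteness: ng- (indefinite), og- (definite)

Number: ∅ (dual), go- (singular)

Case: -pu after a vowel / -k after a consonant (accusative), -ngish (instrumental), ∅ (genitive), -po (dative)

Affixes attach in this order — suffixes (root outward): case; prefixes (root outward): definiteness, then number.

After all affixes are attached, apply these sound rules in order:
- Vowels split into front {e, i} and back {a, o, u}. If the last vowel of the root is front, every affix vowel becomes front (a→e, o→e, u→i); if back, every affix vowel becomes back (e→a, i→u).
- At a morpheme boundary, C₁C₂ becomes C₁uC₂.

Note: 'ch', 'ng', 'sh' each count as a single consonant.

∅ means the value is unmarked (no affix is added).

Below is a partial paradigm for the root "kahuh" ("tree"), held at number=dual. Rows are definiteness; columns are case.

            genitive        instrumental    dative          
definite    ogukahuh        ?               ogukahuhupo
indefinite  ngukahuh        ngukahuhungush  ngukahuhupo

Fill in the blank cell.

Attach case instrumental -ngish → kahuhngish.
Attach definiteness definite og- → ogkahuhngish.
number = dual: zero marking, form stays ogkahuhngish.
Apply vowel harmony: ogkahuhngish → ogkahuhngush.
Apply epenthesis: ogkahuhngush → ogukahuhungush.

ogukahuhungush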